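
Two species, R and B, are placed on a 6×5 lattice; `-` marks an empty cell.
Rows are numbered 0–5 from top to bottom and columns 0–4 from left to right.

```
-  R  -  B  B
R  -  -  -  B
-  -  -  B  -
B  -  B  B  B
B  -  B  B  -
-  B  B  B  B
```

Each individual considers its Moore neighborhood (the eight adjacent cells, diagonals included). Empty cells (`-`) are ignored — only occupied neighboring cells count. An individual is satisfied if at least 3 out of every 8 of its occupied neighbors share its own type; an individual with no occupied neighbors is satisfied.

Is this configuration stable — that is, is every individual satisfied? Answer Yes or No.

Yes

Row 0: (0,1)R 1/1 ok · (0,3)B 2/2 ok · (0,4)B 2/2 ok
Row 1: (1,0)R 1/1 ok · (1,4)B 3/3 ok
Row 2: (2,3)B 4/4 ok
Row 3: (3,0)B 1/1 ok · (3,2)B 4/4 ok · (3,3)B 5/5 ok · (3,4)B 3/3 ok
Row 4: (4,0)B 2/2 ok · (4,2)B 6/6 ok · (4,3)B 7/7 ok
Row 5: (5,1)B 3/3 ok · (5,2)B 4/4 ok · (5,3)B 4/4 ok · (5,4)B 2/2 ok
All meet the threshold, so the configuration is stable.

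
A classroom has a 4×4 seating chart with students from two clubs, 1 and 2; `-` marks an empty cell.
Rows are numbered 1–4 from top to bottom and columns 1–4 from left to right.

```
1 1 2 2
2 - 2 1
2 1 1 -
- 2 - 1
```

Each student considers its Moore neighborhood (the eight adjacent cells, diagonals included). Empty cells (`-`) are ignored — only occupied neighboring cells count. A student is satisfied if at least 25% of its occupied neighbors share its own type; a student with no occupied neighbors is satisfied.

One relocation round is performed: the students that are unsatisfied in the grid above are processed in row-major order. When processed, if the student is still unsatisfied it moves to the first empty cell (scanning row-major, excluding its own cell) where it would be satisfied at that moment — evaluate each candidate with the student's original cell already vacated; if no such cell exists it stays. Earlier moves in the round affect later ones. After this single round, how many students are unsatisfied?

0

Initially unsatisfied (in order): (3,2).
  (3,2) → (2,2).
Resulting grid:
1 1 2 2
2 1 2 1
2 - 1 -
- 2 - 1
All satisfied now.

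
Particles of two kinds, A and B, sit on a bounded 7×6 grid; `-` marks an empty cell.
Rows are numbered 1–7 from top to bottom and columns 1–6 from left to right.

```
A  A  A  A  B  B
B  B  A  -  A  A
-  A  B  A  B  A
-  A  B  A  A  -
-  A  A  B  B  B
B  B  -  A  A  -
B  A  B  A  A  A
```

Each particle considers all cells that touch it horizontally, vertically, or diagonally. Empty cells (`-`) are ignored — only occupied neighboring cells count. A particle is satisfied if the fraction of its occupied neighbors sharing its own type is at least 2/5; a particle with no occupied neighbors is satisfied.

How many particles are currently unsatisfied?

15

Row 1: (1,1)A 1/3 unhappy · (1,2)A 3/5 ok · (1,3)A 3/4 ok · (1,4)A 3/4 ok · (1,5)B 1/4 unhappy · (1,6)B 1/3 unhappy
Row 2: (2,1)B 1/4 unhappy · (2,2)B 2/7 unhappy · (2,3)A 5/7 ok · (2,5)A 4/7 ok · (2,6)A 2/5 ok
Row 3: (3,2)A 2/6 unhappy · (3,3)B 2/7 unhappy · (3,4)A 4/7 ok · (3,5)B 0/6 unhappy · (3,6)A 3/4 ok
Row 4: (4,2)A 3/5 ok · (4,3)B 2/8 unhappy · (4,4)A 3/8 unhappy · (4,5)A 3/7 ok
Row 5: (5,2)A 2/5 ok · (5,3)A 4/7 ok · (5,4)B 2/7 unhappy · (5,5)B 2/6 unhappy · (5,6)B 1/3 unhappy
Row 6: (6,1)B 2/4 ok · (6,2)B 3/6 ok · (6,4)A 4/7 ok · (6,5)A 4/7 ok
Row 7: (7,1)B 2/3 ok · (7,2)A 0/4 unhappy · (7,3)B 1/4 unhappy · (7,4)A 3/4 ok · (7,5)A 4/4 ok · (7,6)A 2/2 ok
Unsatisfied: (1,1), (1,5), (1,6), (2,1), (2,2), (3,2), (3,3), (3,5), (4,3), (4,4), (5,4), (5,5), (5,6), (7,2), (7,3) — 15 in total.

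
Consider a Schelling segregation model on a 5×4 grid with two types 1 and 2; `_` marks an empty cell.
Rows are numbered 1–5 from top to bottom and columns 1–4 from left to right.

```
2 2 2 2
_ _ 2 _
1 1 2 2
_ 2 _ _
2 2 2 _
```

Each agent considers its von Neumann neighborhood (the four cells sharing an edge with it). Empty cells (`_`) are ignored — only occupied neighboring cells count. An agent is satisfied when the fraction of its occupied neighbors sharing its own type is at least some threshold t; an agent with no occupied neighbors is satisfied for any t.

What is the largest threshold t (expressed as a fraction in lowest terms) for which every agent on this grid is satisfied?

(1,1)2 1/1
(1,2)2 2/2
(1,3)2 3/3
(1,4)2 1/1
(2,3)2 2/2
(3,1)1 1/1
(3,2)1 1/3
(3,3)2 2/3
(3,4)2 1/1
(4,2)2 1/2
(5,1)2 1/1
(5,2)2 3/3
(5,3)2 1/1
The smallest same-type fraction is 1/3 at (3,2), which reduces to 1/3. Any threshold above that leaves this agent unsatisfied.

1/3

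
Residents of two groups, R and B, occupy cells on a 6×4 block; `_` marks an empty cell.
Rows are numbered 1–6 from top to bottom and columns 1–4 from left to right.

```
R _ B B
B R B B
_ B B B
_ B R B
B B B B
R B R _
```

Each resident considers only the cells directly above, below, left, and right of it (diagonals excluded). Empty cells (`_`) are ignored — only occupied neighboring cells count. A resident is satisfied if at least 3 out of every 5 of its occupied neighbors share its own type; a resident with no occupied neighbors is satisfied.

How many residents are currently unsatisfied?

9

(1,1)R 0/1 not
(1,3)B 2/2 satisfied
(1,4)B 2/2 satisfied
(2,1)B 0/2 not
(2,2)R 0/3 not
(2,3)B 3/4 satisfied
(2,4)B 3/3 satisfied
(3,2)B 2/3 satisfied
(3,3)B 3/4 satisfied
(3,4)B 3/3 satisfied
(4,2)B 2/3 satisfied
(4,3)R 0/4 not
(4,4)B 2/3 satisfied
(5,1)B 1/2 not
(5,2)B 4/4 satisfied
(5,3)B 2/4 not
(5,4)B 2/2 satisfied
(6,1)R 0/2 not
(6,2)B 1/3 not
(6,3)R 0/2 not
Unsatisfied: (1,1), (2,1), (2,2), (4,3), (5,1), (5,3), (6,1), (6,2), (6,3) — 9 in total.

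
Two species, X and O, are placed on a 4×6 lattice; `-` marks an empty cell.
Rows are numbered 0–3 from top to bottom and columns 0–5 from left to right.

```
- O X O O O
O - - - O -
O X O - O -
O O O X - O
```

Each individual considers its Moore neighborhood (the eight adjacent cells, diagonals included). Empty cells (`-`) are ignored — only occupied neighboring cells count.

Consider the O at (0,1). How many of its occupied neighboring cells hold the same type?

1

Occupied neighbors of (0,1): (0,2)=X, (1,0)=O.
Same type (O): 1 of 2.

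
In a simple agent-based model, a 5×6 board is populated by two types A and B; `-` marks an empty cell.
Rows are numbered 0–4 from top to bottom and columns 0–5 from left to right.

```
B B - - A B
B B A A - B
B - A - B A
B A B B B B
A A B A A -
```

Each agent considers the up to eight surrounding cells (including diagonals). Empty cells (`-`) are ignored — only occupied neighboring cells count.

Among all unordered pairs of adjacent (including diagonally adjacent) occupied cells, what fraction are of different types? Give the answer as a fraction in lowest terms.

Scan each occupied cell's neighbors to the right and below (and the two forward diagonals) so each pair is counted once.
From row 0: 3 unlike of 10 pairs (running 3/10).
From row 1: 4 unlike of 11 pairs (running 7/21).
From row 2: 6 unlike of 11 pairs (running 13/32).
From row 3: 12 unlike of 19 pairs (running 25/51).
From row 4: 2 unlike of 4 pairs (running 27/55).
Total adjacent occupied pairs: 55; unlike-type pairs: 27.
27/55 is already in lowest terms.

27/55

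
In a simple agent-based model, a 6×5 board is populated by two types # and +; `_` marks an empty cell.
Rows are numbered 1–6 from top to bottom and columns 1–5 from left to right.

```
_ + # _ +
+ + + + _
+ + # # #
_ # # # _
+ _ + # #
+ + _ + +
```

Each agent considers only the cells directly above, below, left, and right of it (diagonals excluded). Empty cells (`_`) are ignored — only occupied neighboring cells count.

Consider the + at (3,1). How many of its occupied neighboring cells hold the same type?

Occupied neighbors of (3,1): (2,1)=+, (3,2)=+.
Same type (+): 2 of 2.

2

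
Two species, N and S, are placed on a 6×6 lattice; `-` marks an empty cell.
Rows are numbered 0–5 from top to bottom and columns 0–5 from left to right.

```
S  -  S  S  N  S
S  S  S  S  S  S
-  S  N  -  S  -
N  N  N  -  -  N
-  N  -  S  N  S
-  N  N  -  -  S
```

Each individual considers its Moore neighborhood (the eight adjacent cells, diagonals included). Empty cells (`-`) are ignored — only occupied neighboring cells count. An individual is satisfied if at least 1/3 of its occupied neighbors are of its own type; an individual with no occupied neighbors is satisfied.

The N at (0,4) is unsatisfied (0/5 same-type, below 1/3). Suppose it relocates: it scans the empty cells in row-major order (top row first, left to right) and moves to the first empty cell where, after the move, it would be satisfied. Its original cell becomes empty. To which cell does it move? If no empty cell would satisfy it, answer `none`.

(2,0)

Vacating (0,4). Empty cells in order:
  (0,1): 0/5 same-type → still unsatisfied.
  (2,0): 2/5 same-type → satisfied — stop here.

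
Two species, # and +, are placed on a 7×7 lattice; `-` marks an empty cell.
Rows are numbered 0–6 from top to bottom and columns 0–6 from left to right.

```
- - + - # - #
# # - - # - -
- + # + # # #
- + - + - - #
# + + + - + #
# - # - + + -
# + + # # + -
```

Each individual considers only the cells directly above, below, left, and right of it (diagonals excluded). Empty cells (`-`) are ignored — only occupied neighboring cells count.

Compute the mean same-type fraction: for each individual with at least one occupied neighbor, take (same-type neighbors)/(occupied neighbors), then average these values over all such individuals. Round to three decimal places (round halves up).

0.649

Row 0: (0,2)+ — no occupied neighbors · (0,4)# 1/1 · (0,6)# — no occupied neighbors
Row 1: (1,0)# 1/1 · (1,1)# 1/2 · (1,4)# 2/2
Row 2: (2,1)+ 1/3 · (2,2)# 0/2 · (2,3)+ 1/3 · (2,4)# 2/3 · (2,5)# 2/2 · (2,6)# 2/2
Row 3: (3,1)+ 2/2 · (3,3)+ 2/2 · (3,6)# 2/2
Row 4: (4,0)# 1/2 · (4,1)+ 2/3 · (4,2)+ 2/3 · (4,3)+ 2/2 · (4,5)+ 1/2 · (4,6)# 1/2
Row 5: (5,0)# 2/2 · (5,2)# 0/2 · (5,4)+ 1/2 · (5,5)+ 3/3
Row 6: (6,0)# 1/2 · (6,1)+ 1/2 · (6,2)+ 1/3 · (6,3)# 1/2 · (6,4)# 1/3 · (6,5)+ 1/2
Sum over 29 individuals: 1/1 + 1/1 + 1/2 + 2/2 + 1/3 + 0/2 + 1/3 + 2/3 + 2/2 + 2/2 + 2/2 + 2/2 + 2/2 + 1/2 + 2/3 + 2/3 + 2/2 + 1/2 + 1/2 + 2/2 + 0/2 + 1/2 + 3/3 + 1/2 + 1/2 + 1/3 + 1/2 + 1/3 + 1/2 = 113/6; mean = 113/6 ÷ 29 = 113/174 = 0.649425… → 0.649.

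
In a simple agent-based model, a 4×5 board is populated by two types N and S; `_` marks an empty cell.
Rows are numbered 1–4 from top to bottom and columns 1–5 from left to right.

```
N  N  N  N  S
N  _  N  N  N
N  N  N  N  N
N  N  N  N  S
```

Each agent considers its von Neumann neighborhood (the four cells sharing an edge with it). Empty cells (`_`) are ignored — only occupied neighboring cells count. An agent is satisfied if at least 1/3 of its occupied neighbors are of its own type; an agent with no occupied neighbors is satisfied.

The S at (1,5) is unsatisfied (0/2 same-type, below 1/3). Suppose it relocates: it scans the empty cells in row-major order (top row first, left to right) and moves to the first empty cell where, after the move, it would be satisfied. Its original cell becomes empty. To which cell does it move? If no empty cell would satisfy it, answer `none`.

none

Vacating (1,5). Empty cells in order:
  (2,2): 0/4 same-type → still unsatisfied.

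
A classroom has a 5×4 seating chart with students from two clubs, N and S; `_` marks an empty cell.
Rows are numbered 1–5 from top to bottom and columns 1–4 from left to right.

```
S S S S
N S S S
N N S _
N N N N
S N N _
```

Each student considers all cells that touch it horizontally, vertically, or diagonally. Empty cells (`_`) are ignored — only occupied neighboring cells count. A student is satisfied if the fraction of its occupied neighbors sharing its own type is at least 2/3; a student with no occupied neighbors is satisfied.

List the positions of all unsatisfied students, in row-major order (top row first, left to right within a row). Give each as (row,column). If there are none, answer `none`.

(2,1), (2,2), (3,2), (3,3), (5,1)

(1,1)S 2/3 ok
(1,2)S 4/5 ok
(1,3)S 5/5 ok
(1,4)S 3/3 ok
(2,1)N 2/5 unhappy
(2,2)S 5/8 unhappy
(2,3)S 6/7 ok
(2,4)S 4/4 ok
(3,1)N 4/5 ok
(3,2)N 5/8 unhappy
(3,3)S 3/7 unhappy
(4,1)N 4/5 ok
(4,2)N 6/8 ok
(4,3)N 5/6 ok
(4,4)N 2/3 ok
(5,1)S 0/3 unhappy
(5,2)N 4/5 ok
(5,3)N 4/4 ok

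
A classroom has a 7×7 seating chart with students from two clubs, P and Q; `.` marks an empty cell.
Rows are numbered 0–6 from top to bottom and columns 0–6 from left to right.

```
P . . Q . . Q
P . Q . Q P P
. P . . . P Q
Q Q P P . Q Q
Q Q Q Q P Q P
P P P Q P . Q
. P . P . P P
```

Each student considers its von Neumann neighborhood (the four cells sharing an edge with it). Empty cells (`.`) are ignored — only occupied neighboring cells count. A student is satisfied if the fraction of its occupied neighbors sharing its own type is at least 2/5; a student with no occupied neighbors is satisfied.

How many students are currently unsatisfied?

14

(0,0)P 1/1 satisfied
(0,3)Q 0/0 satisfied
(0,6)Q 0/1 not
(1,0)P 1/1 satisfied
(1,2)Q 0/0 satisfied
(1,4)Q 0/1 not
(1,5)P 2/3 satisfied
(1,6)P 1/3 not
(2,1)P 0/1 not
(2,5)P 1/3 not
(2,6)Q 1/3 not
(3,0)Q 2/2 satisfied
(3,1)Q 2/4 satisfied
(3,2)P 1/3 not
(3,3)P 1/2 satisfied
(3,5)Q 2/3 satisfied
(3,6)Q 2/3 satisfied
(4,0)Q 2/3 satisfied
(4,1)Q 3/4 satisfied
(4,2)Q 2/4 satisfied
(4,3)Q 2/4 satisfied
(4,4)P 1/3 not
(4,5)Q 1/3 not
(4,6)P 0/3 not
(5,0)P 1/2 satisfied
(5,1)P 3/4 satisfied
(5,2)P 1/3 not
(5,3)Q 1/4 not
(5,4)P 1/2 satisfied
(5,6)Q 0/2 not
(6,1)P 1/1 satisfied
(6,3)P 0/1 not
(6,5)P 1/1 satisfied
(6,6)P 1/2 satisfied
Unsatisfied: (0,6), (1,4), (1,6), (2,1), (2,5), (2,6), (3,2), (4,4), (4,5), (4,6), (5,2), (5,3), (5,6), (6,3) — 14 in total.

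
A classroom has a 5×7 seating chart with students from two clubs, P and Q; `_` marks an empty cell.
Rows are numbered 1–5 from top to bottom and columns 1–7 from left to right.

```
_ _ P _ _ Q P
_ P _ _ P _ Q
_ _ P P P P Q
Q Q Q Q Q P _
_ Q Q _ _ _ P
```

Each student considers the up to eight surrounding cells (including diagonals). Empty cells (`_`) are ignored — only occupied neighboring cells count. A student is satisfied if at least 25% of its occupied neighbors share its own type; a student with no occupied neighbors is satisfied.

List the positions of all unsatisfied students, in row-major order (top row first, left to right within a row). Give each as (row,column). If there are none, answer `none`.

Row 1: (1,3)P 1/1 ✓ · (1,6)Q 1/3 ✓ · (1,7)P 0/2 ✗
Row 2: (2,2)P 2/2 ✓ · (2,5)P 3/4 ✓ · (2,7)Q 2/4 ✓
Row 3: (3,3)P 2/5 ✓ · (3,4)P 3/6 ✓ · (3,5)P 4/6 ✓ · (3,6)P 3/6 ✓ · (3,7)Q 1/3 ✓
Row 4: (4,1)Q 2/2 ✓ · (4,2)Q 4/5 ✓ · (4,3)Q 4/6 ✓ · (4,4)Q 3/6 ✓ · (4,5)Q 1/5 ✗ · (4,6)P 3/5 ✓
Row 5: (5,2)Q 4/4 ✓ · (5,3)Q 4/4 ✓ · (5,7)P 1/1 ✓

(1,7), (4,5)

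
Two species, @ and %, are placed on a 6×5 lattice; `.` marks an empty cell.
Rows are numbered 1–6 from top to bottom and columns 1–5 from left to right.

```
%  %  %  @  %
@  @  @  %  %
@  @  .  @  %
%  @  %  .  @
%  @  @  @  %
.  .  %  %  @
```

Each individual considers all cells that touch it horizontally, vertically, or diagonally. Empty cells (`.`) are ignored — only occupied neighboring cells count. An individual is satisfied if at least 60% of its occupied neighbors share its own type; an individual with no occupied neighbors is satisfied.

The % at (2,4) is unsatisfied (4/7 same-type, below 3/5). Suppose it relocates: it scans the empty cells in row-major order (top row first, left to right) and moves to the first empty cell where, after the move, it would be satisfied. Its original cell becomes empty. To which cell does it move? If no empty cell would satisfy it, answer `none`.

none

Vacating (2,4). Empty cells in order:
  (3,3): 1/6 same-type → still unsatisfied.
  (4,4): 3/7 same-type → still unsatisfied.
  (6,1): 1/2 same-type → still unsatisfied.
  (6,2): 2/4 same-type → still unsatisfied.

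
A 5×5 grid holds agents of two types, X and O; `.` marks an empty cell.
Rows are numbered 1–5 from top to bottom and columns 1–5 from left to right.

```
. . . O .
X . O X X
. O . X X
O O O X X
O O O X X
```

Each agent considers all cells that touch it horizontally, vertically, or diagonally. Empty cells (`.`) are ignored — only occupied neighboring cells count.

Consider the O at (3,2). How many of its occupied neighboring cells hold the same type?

4

Occupied neighbors of (3,2): (2,1)=X, (2,3)=O, (4,1)=O, (4,2)=O, (4,3)=O.
Same type (O): 4 of 5.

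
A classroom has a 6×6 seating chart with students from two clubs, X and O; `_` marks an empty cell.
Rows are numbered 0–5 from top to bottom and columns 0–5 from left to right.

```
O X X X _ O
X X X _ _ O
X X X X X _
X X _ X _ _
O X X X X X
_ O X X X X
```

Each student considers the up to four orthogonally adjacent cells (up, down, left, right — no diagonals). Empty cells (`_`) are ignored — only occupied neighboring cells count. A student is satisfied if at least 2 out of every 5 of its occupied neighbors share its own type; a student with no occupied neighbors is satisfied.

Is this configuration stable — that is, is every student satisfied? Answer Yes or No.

Row 0: (0,0)O 0/2 unhappy · (0,1)X 2/3 ok · (0,2)X 3/3 ok · (0,3)X 1/1 ok · (0,5)O 1/1 ok
Row 1: (1,0)X 2/3 ok · (1,1)X 4/4 ok · (1,2)X 3/3 ok · (1,5)O 1/1 ok
Row 2: (2,0)X 3/3 ok · (2,1)X 4/4 ok · (2,2)X 3/3 ok · (2,3)X 3/3 ok · (2,4)X 1/1 ok
Row 3: (3,0)X 2/3 ok · (3,1)X 3/3 ok · (3,3)X 2/2 ok
Row 4: (4,0)O 0/2 unhappy · (4,1)X 2/4 ok · (4,2)X 3/3 ok · (4,3)X 4/4 ok · (4,4)X 3/3 ok · (4,5)X 2/2 ok
Row 5: (5,1)O 0/2 unhappy · (5,2)X 2/3 ok · (5,3)X 3/3 ok · (5,4)X 3/3 ok · (5,5)X 2/2 ok
For instance (0,0) has only 0/2 same-type neighbors, below 2/5.

No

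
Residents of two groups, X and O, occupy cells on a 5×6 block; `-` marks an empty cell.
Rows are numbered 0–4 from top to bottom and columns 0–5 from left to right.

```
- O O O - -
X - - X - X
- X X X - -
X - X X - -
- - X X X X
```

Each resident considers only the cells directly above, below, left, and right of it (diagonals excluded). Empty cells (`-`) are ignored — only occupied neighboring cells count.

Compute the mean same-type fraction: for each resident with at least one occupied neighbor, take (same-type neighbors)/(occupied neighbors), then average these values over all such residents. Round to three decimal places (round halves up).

0.923

Row 0: (0,1)O 1/1 · (0,2)O 2/2 · (0,3)O 1/2
Row 1: (1,0)X — no occupied neighbors · (1,3)X 1/2 · (1,5)X — no occupied neighbors
Row 2: (2,1)X 1/1 · (2,2)X 3/3 · (2,3)X 3/3
Row 3: (3,0)X — no occupied neighbors · (3,2)X 3/3 · (3,3)X 3/3
Row 4: (4,2)X 2/2 · (4,3)X 3/3 · (4,4)X 2/2 · (4,5)X 1/1
Sum over 13 residents: 1/1 + 2/2 + 1/2 + 1/2 + 1/1 + 3/3 + 3/3 + 3/3 + 3/3 + 2/2 + 3/3 + 2/2 + 1/1 = 12; mean = 12 ÷ 13 = 12/13 = 0.923076… → 0.923.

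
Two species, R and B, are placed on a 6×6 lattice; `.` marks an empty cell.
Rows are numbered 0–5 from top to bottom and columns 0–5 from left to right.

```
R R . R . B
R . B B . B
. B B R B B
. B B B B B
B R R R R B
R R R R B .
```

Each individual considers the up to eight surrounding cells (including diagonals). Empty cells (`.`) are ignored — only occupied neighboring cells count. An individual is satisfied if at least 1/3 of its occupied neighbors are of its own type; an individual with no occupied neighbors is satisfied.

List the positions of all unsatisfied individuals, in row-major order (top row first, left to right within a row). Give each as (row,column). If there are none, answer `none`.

(0,3), (2,3), (4,0), (4,4), (5,4)

Row 0: (0,0)R 2/2 ok · (0,1)R 2/3 ok · (0,3)R 0/2 unhappy · (0,5)B 1/1 ok
Row 1: (1,0)R 2/3 ok · (1,2)B 3/6 ok · (1,3)B 3/5 ok · (1,5)B 3/3 ok
Row 2: (2,1)B 4/5 ok · (2,2)B 6/7 ok · (2,3)R 0/7 unhappy · (2,4)B 6/7 ok · (2,5)B 4/4 ok
Row 3: (3,1)B 4/6 ok · (3,2)B 4/8 ok · (3,3)B 4/8 ok · (3,4)B 5/8 ok · (3,5)B 4/5 ok
Row 4: (4,0)B 1/4 unhappy · (4,1)R 4/7 ok · (4,2)R 5/8 ok · (4,3)R 4/8 ok · (4,4)R 2/7 unhappy · (4,5)B 3/4 ok
Row 5: (5,0)R 2/3 ok · (5,1)R 4/5 ok · (5,2)R 5/5 ok · (5,3)R 4/5 ok · (5,4)B 1/4 unhappy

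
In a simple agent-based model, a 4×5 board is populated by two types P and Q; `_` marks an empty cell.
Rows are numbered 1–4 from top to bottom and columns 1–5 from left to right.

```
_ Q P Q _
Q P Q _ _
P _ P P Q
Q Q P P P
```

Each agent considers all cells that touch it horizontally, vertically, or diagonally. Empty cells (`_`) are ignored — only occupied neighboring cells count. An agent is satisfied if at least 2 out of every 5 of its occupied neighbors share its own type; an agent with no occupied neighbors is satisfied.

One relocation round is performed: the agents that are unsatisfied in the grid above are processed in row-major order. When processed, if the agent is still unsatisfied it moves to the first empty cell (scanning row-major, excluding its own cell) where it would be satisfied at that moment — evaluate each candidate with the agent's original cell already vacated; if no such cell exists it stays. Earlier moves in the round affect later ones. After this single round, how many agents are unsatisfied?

Initially unsatisfied (in order): (1,3), (2,1), (2,3), (3,1), (3,5), (4,2).
  (1,3) → (2,4).
  (2,1) → (1,1).
  (2,3) → (1,3).
  (3,1) → (1,5).
  (3,5) → (2,1).
  (4,2) → (2,3).
Resulting grid:
Q Q Q Q P
Q P Q P _
_ _ P P _
Q _ P P P
Unsatisfied now: (2,2).

1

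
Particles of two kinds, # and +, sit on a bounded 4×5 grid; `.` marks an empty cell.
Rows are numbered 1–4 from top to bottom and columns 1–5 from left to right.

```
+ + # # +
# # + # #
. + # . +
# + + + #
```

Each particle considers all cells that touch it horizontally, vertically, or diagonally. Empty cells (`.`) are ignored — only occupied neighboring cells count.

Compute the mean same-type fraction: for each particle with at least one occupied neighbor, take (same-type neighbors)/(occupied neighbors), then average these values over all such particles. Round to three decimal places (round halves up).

0.371

Row 1: (1,1)+ 1/3 · (1,2)+ 2/5 · (1,3)# 3/5 · (1,4)# 3/5 · (1,5)+ 0/3
Row 2: (2,1)# 1/4 · (2,2)# 3/7 · (2,3)+ 2/7 · (2,4)# 4/7 · (2,5)# 2/4
Row 3: (3,2)+ 3/7 · (3,3)# 2/7 · (3,5)+ 1/4
Row 4: (4,1)# 0/2 · (4,2)+ 2/4 · (4,3)+ 3/4 · (4,4)+ 2/4 · (4,5)# 0/2
Sum over 18 particles: 1/3 + 2/5 + 3/5 + 3/5 + 0/3 + 1/4 + 3/7 + 2/7 + 4/7 + 2/4 + 3/7 + 2/7 + 1/4 + 0/2 + 2/4 + 3/4 + 2/4 + 0/2 = 401/60; mean = 401/60 ÷ 18 = 401/1080 = 0.371296… → 0.371.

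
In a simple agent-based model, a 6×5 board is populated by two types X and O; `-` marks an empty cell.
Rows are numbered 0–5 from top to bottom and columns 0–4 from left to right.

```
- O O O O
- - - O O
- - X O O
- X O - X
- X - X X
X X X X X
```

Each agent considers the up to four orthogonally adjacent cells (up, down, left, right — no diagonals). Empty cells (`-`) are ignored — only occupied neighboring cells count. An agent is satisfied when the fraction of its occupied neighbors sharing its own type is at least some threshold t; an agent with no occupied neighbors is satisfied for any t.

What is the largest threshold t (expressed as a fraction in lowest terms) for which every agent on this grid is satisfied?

(0,1)O 1/1
(0,2)O 2/2
(0,3)O 3/3
(0,4)O 2/2
(1,3)O 3/3
(1,4)O 3/3
(2,2)X 0/2
(2,3)O 2/3
(2,4)O 2/3
(3,1)X 1/2
(3,2)O 0/2
(3,4)X 1/2
(4,1)X 2/2
(4,3)X 2/2
(4,4)X 3/3
(5,0)X 1/1
(5,1)X 3/3
(5,2)X 2/2
(5,3)X 3/3
(5,4)X 2/2
The smallest same-type fraction is 0/2 at (2,2), which reduces to 0/1. Any threshold above that leaves this agent unsatisfied.

0/1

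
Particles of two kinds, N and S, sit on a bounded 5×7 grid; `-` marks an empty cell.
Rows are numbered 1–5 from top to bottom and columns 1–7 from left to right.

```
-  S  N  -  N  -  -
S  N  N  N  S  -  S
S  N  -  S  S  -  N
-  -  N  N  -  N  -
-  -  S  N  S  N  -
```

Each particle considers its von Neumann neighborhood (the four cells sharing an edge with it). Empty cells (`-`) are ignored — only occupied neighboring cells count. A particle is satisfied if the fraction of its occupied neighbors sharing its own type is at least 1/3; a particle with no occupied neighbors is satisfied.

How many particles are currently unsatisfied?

Row 1: (1,2)S 0/2 ✗ · (1,3)N 1/2 ✓ · (1,5)N 0/1 ✗
Row 2: (2,1)S 1/2 ✓ · (2,2)N 2/4 ✓ · (2,3)N 3/3 ✓ · (2,4)N 1/3 ✓ · (2,5)S 1/3 ✓ · (2,7)S 0/1 ✗
Row 3: (3,1)S 1/2 ✓ · (3,2)N 1/2 ✓ · (3,4)S 1/3 ✓ · (3,5)S 2/2 ✓ · (3,7)N 0/1 ✗
Row 4: (4,3)N 1/2 ✓ · (4,4)N 2/3 ✓ · (4,6)N 1/1 ✓
Row 5: (5,3)S 0/2 ✗ · (5,4)N 1/3 ✓ · (5,5)S 0/2 ✗ · (5,6)N 1/2 ✓
Unsatisfied: (1,2), (1,5), (2,7), (3,7), (5,3), (5,5) — 6 in total.

6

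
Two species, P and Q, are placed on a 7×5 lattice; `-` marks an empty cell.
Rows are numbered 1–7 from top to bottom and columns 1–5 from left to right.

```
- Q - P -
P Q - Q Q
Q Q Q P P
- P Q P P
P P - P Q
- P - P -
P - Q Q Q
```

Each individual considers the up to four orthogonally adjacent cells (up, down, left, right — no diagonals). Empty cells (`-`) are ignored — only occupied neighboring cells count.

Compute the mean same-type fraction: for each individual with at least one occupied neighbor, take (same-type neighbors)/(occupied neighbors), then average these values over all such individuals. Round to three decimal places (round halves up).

(1,2)Q 1/1
(1,4)P 0/1
(2,1)P 0/2
(2,2)Q 2/3
(2,4)Q 1/3
(2,5)Q 1/2
(3,1)Q 1/2
(3,2)Q 3/4
(3,3)Q 2/3
(3,4)P 2/4
(3,5)P 2/3
(4,2)P 1/3
(4,3)Q 1/3
(4,4)P 3/4
(4,5)P 2/3
(5,1)P 1/1
(5,2)P 3/3
(5,4)P 2/3
(5,5)Q 0/2
(6,2)P 1/1
(6,4)P 1/2
(7,1)P — no occupied neighbors
(7,3)Q 1/1
(7,4)Q 2/3
(7,5)Q 1/1
Sum over 24 individuals: 1/1 + 0/1 + 0/2 + 2/3 + 1/3 + 1/2 + 1/2 + 3/4 + 2/3 + 2/4 + 2/3 + 1/3 + 1/3 + 3/4 + 2/3 + 1/1 + 3/3 + 2/3 + 0/2 + 1/1 + 1/2 + 1/1 + 2/3 + 1/1 = 29/2; mean = 29/2 ÷ 24 = 29/48 = 0.604166… → 0.604.

0.604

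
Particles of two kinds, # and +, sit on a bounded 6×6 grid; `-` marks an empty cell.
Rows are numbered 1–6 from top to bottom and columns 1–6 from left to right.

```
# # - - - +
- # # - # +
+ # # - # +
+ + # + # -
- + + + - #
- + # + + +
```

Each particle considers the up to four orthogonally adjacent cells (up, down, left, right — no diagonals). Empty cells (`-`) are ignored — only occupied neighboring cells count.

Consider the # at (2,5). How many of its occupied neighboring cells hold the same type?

Occupied neighbors of (2,5): (3,5)=#, (2,6)=+.
Same type (#): 1 of 2.

1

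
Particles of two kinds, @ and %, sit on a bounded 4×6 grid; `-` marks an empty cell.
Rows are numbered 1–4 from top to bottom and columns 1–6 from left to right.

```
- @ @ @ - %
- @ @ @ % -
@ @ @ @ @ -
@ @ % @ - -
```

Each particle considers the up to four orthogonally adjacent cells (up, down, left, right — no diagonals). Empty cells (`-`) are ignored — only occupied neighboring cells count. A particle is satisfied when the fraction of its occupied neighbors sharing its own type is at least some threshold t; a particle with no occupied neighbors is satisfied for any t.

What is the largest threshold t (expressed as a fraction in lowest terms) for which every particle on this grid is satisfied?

(1,2)@ 2/2
(1,3)@ 3/3
(1,4)@ 2/2
(1,6)% — no occupied neighbors
(2,2)@ 3/3
(2,3)@ 4/4
(2,4)@ 3/4
(2,5)% 0/2
(3,1)@ 2/2
(3,2)@ 4/4
(3,3)@ 3/4
(3,4)@ 4/4
(3,5)@ 1/2
(4,1)@ 2/2
(4,2)@ 2/3
(4,3)% 0/3
(4,4)@ 1/2
The smallest same-type fraction is 0/2 at (2,5), which reduces to 0/1. Any threshold above that leaves this particle unsatisfied.

0/1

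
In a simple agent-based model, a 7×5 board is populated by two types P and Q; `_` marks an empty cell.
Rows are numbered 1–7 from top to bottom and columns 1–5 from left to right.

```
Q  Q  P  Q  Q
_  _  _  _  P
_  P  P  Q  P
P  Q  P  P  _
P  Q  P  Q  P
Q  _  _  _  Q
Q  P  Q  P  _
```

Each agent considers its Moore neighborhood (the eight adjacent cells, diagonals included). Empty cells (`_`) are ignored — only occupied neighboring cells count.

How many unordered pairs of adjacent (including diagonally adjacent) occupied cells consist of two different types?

Scan each occupied cell's neighbors to the right and below (and the two forward diagonals) so each pair is counted once.
From row 1: 4 unlike of 6 pairs (running 4/6).
From row 2: 1 unlike of 2 pairs (running 5/8).
From row 3: 6 unlike of 12 pairs (running 11/20).
From row 4: 8 unlike of 14 pairs (running 19/34).
From row 5: 6 unlike of 8 pairs (running 25/42).
From row 6: 2 unlike of 3 pairs (running 27/45).
From row 7: 3 unlike of 3 pairs (running 30/48).
Total adjacent occupied pairs: 48; unlike-type pairs: 30.

30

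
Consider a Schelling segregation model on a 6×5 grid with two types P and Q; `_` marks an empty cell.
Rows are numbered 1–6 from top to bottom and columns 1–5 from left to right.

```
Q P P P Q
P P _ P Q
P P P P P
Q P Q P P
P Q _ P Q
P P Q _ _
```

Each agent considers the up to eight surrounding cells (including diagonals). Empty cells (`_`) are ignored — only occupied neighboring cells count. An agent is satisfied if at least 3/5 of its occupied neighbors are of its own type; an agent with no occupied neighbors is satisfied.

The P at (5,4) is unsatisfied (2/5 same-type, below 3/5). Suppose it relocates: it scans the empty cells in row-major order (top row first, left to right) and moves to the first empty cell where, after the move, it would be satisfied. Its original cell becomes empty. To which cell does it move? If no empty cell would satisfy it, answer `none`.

Vacating (5,4). Empty cells in order:
  (2,3): 8/8 same-type → satisfied — stop here.

(2,3)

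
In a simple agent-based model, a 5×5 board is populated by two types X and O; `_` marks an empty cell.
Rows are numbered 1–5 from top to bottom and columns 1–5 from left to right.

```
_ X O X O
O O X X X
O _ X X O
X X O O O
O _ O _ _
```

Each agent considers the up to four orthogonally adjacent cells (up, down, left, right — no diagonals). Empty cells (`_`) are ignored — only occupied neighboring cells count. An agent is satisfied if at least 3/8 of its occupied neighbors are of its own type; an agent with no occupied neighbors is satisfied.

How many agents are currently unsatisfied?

9

Row 1: (1,2)X 0/2 unhappy · (1,3)O 0/3 unhappy · (1,4)X 1/3 unhappy · (1,5)O 0/2 unhappy
Row 2: (2,1)O 2/2 ok · (2,2)O 1/3 unhappy · (2,3)X 2/4 ok · (2,4)X 4/4 ok · (2,5)X 1/3 unhappy
Row 3: (3,1)O 1/2 ok · (3,3)X 2/3 ok · (3,4)X 2/4 ok · (3,5)O 1/3 unhappy
Row 4: (4,1)X 1/3 unhappy · (4,2)X 1/2 ok · (4,3)O 2/4 ok · (4,4)O 2/3 ok · (4,5)O 2/2 ok
Row 5: (5,1)O 0/1 unhappy · (5,3)O 1/1 ok
Unsatisfied: (1,2), (1,3), (1,4), (1,5), (2,2), (2,5), (3,5), (4,1), (5,1) — 9 in total.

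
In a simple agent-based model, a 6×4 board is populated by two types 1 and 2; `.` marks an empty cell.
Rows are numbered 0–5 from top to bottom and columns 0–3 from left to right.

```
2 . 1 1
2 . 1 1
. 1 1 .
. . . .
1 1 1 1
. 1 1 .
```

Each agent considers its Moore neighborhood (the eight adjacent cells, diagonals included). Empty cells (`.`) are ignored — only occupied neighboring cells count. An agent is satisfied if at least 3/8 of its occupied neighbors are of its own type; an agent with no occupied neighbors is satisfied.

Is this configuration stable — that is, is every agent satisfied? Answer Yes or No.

Yes

(0,0)2 1/1 ok
(0,2)1 3/3 ok
(0,3)1 3/3 ok
(1,0)2 1/2 ok
(1,2)1 5/5 ok
(1,3)1 4/4 ok
(2,1)1 2/3 ok
(2,2)1 3/3 ok
(4,0)1 2/2 ok
(4,1)1 4/4 ok
(4,2)1 4/4 ok
(4,3)1 2/2 ok
(5,1)1 4/4 ok
(5,2)1 4/4 ok
All meet the threshold, so the configuration is stable.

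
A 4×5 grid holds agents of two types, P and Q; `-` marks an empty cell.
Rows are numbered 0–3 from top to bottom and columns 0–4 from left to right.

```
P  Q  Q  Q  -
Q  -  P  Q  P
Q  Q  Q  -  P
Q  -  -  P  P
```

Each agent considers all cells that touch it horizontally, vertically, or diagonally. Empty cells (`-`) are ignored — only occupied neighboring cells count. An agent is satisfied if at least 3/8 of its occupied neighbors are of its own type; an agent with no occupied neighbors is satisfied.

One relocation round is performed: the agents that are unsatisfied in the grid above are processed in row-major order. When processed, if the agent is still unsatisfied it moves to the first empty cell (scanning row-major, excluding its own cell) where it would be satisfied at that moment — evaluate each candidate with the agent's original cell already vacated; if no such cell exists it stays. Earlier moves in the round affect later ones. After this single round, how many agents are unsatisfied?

Initially unsatisfied (in order): (0,0), (1,2), (1,4).
  (0,0) → (2,3).
  (1,2) → (3,2).
  (1,4): now satisfied by earlier moves; stays.
Resulting grid:
- Q Q Q -
Q - - Q P
Q Q Q P P
Q - P P P
All satisfied now.

0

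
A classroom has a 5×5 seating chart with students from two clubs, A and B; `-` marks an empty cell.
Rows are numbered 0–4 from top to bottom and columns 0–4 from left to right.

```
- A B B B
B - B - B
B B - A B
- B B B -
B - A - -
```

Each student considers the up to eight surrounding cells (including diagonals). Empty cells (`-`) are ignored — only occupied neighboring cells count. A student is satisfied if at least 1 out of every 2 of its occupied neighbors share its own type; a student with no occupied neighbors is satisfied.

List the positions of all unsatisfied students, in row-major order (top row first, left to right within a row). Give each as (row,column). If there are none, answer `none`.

(0,1)A 0/3 ✗
(0,2)B 2/3 ✓
(0,3)B 4/4 ✓
(0,4)B 2/2 ✓
(1,0)B 2/3 ✓
(1,2)B 3/5 ✓
(1,4)B 3/4 ✓
(2,0)B 3/3 ✓
(2,1)B 5/5 ✓
(2,3)A 0/5 ✗
(2,4)B 2/3 ✓
(3,1)B 4/5 ✓
(3,2)B 3/5 ✓
(3,3)B 2/4 ✓
(4,0)B 1/1 ✓
(4,2)A 0/3 ✗

(0,1), (2,3), (4,2)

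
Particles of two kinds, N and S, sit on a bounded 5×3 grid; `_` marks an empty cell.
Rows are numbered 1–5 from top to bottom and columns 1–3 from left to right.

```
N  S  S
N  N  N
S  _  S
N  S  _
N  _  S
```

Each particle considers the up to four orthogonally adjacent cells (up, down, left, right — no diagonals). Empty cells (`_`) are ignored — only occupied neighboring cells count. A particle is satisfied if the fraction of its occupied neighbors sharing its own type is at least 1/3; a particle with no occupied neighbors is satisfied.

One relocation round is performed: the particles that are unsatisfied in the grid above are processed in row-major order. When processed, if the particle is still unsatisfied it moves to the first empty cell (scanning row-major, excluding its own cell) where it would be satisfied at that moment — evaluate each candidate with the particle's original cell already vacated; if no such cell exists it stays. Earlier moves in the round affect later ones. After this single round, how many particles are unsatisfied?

Initially unsatisfied (in order): (3,1), (3,3), (4,2).
  (3,1) → (3,2).
  (3,3): now satisfied by earlier moves; stays.
  (4,2): now satisfied by earlier moves; stays.
Resulting grid:
N S S
N N N
_ S S
N S _
N _ S
All satisfied now.

0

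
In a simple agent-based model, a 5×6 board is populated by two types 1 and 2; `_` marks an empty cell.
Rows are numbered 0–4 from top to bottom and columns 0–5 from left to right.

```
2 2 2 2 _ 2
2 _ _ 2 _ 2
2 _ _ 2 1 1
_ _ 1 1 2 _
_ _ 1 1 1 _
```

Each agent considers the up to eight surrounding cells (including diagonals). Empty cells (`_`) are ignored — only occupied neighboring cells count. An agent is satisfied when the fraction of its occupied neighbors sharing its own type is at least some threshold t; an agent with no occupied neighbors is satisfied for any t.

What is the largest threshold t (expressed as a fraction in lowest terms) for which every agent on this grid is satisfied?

(0,0)2 2/2
(0,1)2 3/3
(0,2)2 3/3
(0,3)2 2/2
(0,5)2 1/1
(1,0)2 3/3
(1,3)2 3/4
(1,5)2 1/3
(2,0)2 1/1
(2,3)2 2/5
(2,4)1 2/6
(2,5)1 1/3
(3,2)1 3/4
(3,3)1 5/7
(3,4)2 1/6
(4,2)1 3/3
(4,3)1 4/5
(4,4)1 2/3
The smallest same-type fraction is 1/6 at (3,4), which reduces to 1/6. Any threshold above that leaves this agent unsatisfied.

1/6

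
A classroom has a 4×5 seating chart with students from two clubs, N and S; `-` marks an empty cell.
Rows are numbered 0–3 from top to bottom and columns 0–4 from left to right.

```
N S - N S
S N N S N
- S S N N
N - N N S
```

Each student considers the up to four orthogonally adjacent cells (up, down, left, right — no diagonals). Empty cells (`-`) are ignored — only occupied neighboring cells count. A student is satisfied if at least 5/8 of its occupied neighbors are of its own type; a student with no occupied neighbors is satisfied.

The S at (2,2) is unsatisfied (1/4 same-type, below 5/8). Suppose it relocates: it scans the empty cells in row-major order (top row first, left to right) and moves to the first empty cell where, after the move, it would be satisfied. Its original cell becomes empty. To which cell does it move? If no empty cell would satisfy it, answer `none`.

(2,0)

Vacating (2,2). Empty cells in order:
  (0,2): 1/3 same-type → still unsatisfied.
  (2,0): 2/3 same-type → satisfied — stop here.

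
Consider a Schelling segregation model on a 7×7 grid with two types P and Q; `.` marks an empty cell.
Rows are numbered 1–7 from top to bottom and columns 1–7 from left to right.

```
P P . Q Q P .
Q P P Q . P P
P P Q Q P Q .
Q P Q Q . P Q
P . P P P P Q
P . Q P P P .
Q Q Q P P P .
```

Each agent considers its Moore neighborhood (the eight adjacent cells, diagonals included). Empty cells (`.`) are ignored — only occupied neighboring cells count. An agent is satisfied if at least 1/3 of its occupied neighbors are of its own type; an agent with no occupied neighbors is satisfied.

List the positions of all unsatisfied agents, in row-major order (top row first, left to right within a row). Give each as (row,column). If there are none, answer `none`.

(2,1), (3,6), (4,1), (5,7)

Row 1: (1,1)P 2/3 ok · (1,2)P 3/4 ok · (1,4)Q 2/3 ok · (1,5)Q 2/4 ok · (1,6)P 2/3 ok
Row 2: (2,1)Q 0/5 unhappy · (2,2)P 5/7 ok · (2,3)P 3/7 ok · (2,4)Q 4/6 ok · (2,6)P 3/5 ok · (2,7)P 2/3 ok
Row 3: (3,1)P 3/5 ok · (3,2)P 4/8 ok · (3,3)Q 4/8 ok · (3,4)Q 4/6 ok · (3,5)P 2/6 ok · (3,6)Q 1/5 unhappy
Row 4: (4,1)Q 0/4 unhappy · (4,2)P 4/7 ok · (4,3)Q 3/7 ok · (4,4)Q 3/7 ok · (4,6)P 3/6 ok · (4,7)Q 2/4 ok
Row 5: (5,1)P 2/3 ok · (5,3)P 3/6 ok · (5,4)P 4/7 ok · (5,5)P 6/7 ok · (5,6)P 4/6 ok · (5,7)Q 1/4 unhappy
Row 6: (6,1)P 1/3 ok · (6,3)Q 2/6 ok · (6,4)P 6/8 ok · (6,5)P 8/8 ok · (6,6)P 5/6 ok
Row 7: (7,1)Q 1/2 ok · (7,2)Q 3/4 ok · (7,3)Q 2/4 ok · (7,4)P 3/5 ok · (7,5)P 5/5 ok · (7,6)P 3/3 ok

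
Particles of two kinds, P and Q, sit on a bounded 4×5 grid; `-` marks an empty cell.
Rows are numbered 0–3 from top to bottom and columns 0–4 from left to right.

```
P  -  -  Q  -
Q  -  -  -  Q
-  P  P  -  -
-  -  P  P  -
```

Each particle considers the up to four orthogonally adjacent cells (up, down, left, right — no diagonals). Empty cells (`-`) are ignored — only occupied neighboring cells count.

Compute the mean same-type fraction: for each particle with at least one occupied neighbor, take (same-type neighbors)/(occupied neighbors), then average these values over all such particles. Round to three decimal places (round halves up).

(0,0)P 0/1
(0,3)Q — no occupied neighbors
(1,0)Q 0/1
(1,4)Q — no occupied neighbors
(2,1)P 1/1
(2,2)P 2/2
(3,2)P 2/2
(3,3)P 1/1
Sum over 6 particles: 0/1 + 0/1 + 1/1 + 2/2 + 2/2 + 1/1 = 4; mean = 4 ÷ 6 = 2/3 = 0.666666… → 0.667.

0.667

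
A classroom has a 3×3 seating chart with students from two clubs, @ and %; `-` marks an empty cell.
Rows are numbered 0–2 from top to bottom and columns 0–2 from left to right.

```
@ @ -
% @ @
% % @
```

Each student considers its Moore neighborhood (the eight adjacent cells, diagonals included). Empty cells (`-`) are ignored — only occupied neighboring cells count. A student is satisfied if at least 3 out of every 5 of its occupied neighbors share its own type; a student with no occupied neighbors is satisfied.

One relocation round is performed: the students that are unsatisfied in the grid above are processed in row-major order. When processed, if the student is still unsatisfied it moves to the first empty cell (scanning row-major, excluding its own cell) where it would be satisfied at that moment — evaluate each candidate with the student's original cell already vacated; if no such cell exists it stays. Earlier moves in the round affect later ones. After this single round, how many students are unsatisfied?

4

Initially unsatisfied (in order): (1,0), (1,1), (2,1).
  (1,0): no empty cell satisfies it; stays.
  (1,1) → (0,2).
  (2,1): no empty cell satisfies it; stays.
Resulting grid:
@ @ @
% - @
% % @
Unsatisfied now: (0,0), (1,0), (2,1), (2,2).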